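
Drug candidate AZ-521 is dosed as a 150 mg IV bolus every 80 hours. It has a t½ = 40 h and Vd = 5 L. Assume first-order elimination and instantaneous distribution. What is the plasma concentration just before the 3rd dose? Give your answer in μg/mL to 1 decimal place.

9.4 μg/mL

f = (1/2)^(τ/t½) = (1/2)^(80/40) ≈ 0.2500.
C₀ = D/Vd = 150/5 ≈ 30.000 μg/mL.
Before the 3rd dose, 2 doses have been given. Superposition: Cmin = C₀·(f + f²).
≈ 30.000 × (0.2500 + 0.0625) ≈ 30.000 × 0.3125 ≈ 9.375 μg/mL.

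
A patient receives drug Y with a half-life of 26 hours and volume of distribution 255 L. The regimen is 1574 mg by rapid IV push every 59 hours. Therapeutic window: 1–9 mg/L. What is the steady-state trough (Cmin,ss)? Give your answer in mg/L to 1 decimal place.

1.6 mg/L

k = ln2/t½ = ln2/26 ≈ 0.026660 h⁻¹; fraction remaining f = e^(−kτ) = e^(−0.026660×59) ≈ 0.2074.
At steady state, accumulation factor R = 1/(1 − e^(−kτ)) ≈ 1.2617.
Single-dose peak C₀ = D/Vd = 1574/255 ≈ 6.173 mg/L.
Cmax,ss = C₀/(1 − f) ≈ 6.173/0.7926 ≈ 7.788 mg/L.
Steady-state trough Cmin,ss = Cmax,ss·f ≈ 7.788 × 0.2074 ≈ 1.615 mg/L.
Trough 1.6 mg/L vs MEC 1 mg/L: adequate.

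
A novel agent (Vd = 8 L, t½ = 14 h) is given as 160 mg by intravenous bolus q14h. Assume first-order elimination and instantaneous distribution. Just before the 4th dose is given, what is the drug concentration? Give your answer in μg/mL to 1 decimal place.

17.5 μg/mL

f = (1/2)^(τ/t½) = (1/2)^(14/14) ≈ 0.5000.
C₀ = D/Vd = 160/8 ≈ 20.000 μg/mL.
Before the 4th dose, 3 doses have been given. Superposition: Cmin = C₀·(f + f² + … + f^3).
≈ 20.000 × (0.5000 + 0.2500 + 0.1250) ≈ 20.000 × 0.8750 ≈ 17.500 μg/mL.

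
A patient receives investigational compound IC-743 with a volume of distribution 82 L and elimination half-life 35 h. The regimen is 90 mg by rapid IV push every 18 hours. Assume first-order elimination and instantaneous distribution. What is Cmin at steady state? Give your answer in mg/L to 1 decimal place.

τ/t½ = 18/35 ≈ 0.51429, so fraction remaining f = (1/2)^(18/35) ≈ 0.7001.
Accumulation ratio R = 1/(1 − f) ≈ 1/0.2999 ≈ 3.3344.
Single-dose peak C₀ = D/Vd = 90/82 ≈ 1.098 mg/L.
Steady-state peak Cmax,ss = C₀·R ≈ 1.098 × 3.3344 ≈ 3.661 mg/L.
Steady-state trough Cmin,ss = Cmax,ss·f ≈ 3.661 × 0.7001 ≈ 2.563 mg/L.

2.6 mg/L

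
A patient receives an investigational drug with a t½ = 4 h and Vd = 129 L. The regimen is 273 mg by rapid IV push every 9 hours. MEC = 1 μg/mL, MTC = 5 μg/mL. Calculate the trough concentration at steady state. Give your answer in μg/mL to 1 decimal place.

0.6 μg/mL

τ/t½ = 9/4 ≈ 2.25, so fraction remaining f = (1/2)^(9/4) ≈ 0.2102.
Each bolus raises the concentration by D/Vd = 273/129 ≈ 2.116 μg/mL.
Steady-state trough Cmin,ss = C₀·f/(1−f) ≈ 2.116 × 0.2102/0.7898 ≈ 0.563 μg/mL.
Trough 0.6 μg/mL vs MEC 1 μg/mL: subtherapeutic.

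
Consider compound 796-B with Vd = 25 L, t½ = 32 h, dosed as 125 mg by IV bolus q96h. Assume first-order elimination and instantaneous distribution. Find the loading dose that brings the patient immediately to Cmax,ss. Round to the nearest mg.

143 mg

f = (1/2)^(96/32) ≈ 0.125000; accumulation ratio R = 1/(1−f) ≈ 1.14286.
Loading dose to hit Cmax,ss on first dose: D_load = D_maint·R ≈ 125 × 1.14286 ≈ 142.86 mg.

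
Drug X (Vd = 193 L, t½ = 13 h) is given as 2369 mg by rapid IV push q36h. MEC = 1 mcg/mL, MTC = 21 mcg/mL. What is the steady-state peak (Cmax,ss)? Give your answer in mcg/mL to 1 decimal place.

14.4 mcg/mL

k = ln2/t½ = ln2/13 ≈ 0.053319 h⁻¹; fraction remaining f = e^(−kτ) = e^(−0.053319×36) ≈ 0.1467.
At steady state, accumulation factor R = 1/(1 − e^(−kτ)) ≈ 1.1719.
Single-dose peak C₀ = D/Vd = 2369/193 ≈ 12.275 mcg/mL.
Steady-state peak Cmax,ss = C₀·R ≈ 12.275 × 1.1719 ≈ 14.385 mcg/mL.
Peak 14.4 mcg/mL vs MTC 21 mcg/mL: below toxic threshold.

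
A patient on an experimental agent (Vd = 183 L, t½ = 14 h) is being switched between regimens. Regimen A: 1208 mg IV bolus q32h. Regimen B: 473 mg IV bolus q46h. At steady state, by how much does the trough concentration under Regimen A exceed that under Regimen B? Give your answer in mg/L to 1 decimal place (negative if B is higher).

Regimen A: f = (1/2)^(32/14) ≈ 0.2051; Cmin,ss = (1208/183)·f/(1−f) ≈ 1.703 mg/L.
Regimen B: f = (1/2)^(46/14) ≈ 0.1025; Cmin,ss = (473/183)·f/(1−f) ≈ 0.295 mg/L.
Difference ≈ 1.703 − 0.295 ≈ 1.408 mg/L.

1.4 mg/L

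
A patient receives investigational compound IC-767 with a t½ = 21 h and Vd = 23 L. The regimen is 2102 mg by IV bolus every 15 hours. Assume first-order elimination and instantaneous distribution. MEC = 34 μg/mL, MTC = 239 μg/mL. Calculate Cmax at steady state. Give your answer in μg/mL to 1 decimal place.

k = ln2/t½ = ln2/21 ≈ 0.033007 h⁻¹; fraction remaining f = e^(−kτ) = e^(−0.033007×15) ≈ 0.6095.
Accumulation ratio R = 1/(1 − f) ≈ 1/0.3905 ≈ 2.5608.
Each bolus raises the concentration by D/Vd = 2102/23 ≈ 91.391 μg/mL.
Steady-state peak Cmax,ss = C₀·R ≈ 91.391 × 2.5608 ≈ 234.034 μg/mL.
Peak 234.0 μg/mL vs MTC 239 μg/mL: below toxic threshold.

234.0 μg/mL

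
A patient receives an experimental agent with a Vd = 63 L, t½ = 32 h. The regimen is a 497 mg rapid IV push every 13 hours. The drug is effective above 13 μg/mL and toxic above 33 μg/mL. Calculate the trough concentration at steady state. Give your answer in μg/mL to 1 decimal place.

k = ln2/t½ = ln2/32 ≈ 0.021661 h⁻¹; fraction remaining f = e^(−kτ) = e^(−0.021661×13) ≈ 0.7546.
At steady state, accumulation factor R = 1/(1 − e^(−kτ)) ≈ 4.0750.
Each bolus raises the concentration by D/Vd = 497/63 ≈ 7.889 μg/mL.
Cmax,ss = C₀/(1 − f) ≈ 7.889/0.2454 ≈ 32.148 μg/mL.
One interval later, Cmin,ss = Cmax,ss·e^(−kτ) ≈ 32.148 × 0.7546 ≈ 24.259 μg/mL.
Trough 24.3 μg/mL vs MEC 13 μg/mL: adequate.

24.3 μg/mL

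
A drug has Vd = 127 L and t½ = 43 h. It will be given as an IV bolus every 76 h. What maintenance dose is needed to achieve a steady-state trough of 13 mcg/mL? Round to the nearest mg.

3970 mg

τ/t½ = 76/43 ≈ 1.7674, so f = (1/2)^(76/43) ≈ 0.293729.
Cmin,ss = (D/Vd)·f/(1−f), so D = Cmin,ss·Vd·(1−f)/f.
D = 13 × 127 × (1−f)/f ≈ 13 × 127 × 2.40450 ≈ 3969.83 mg.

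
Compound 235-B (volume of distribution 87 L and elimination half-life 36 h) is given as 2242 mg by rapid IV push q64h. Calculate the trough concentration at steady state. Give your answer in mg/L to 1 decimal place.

10.6 mg/L

τ/t½ = 64/36 ≈ 1.7778, so fraction remaining f = (1/2)^(64/36) ≈ 0.2916.
Accumulation ratio R = 1/(1 − f) ≈ 1/0.7084 ≈ 1.4116.
Single-dose peak C₀ = D/Vd = 2242/87 ≈ 25.770 mg/L.
Cmax,ss = C₀/(1 − f) ≈ 25.770/0.7084 ≈ 36.378 mg/L.
Steady-state trough Cmin,ss = Cmax,ss·f ≈ 36.378 × 0.2916 ≈ 10.608 mg/L.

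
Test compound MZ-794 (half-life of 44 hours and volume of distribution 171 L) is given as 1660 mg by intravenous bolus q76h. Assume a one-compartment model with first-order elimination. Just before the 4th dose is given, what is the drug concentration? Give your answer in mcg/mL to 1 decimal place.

4.1 mcg/mL

f = (1/2)^(τ/t½) = (1/2)^(76/44) ≈ 0.3020.
C₀ = D/Vd = 1660/171 ≈ 9.708 mcg/mL.
Before the 4th dose, 3 doses have been given. Superposition: Cmin = C₀·(f + f² + … + f^3).
≈ 9.708 × (0.3020 + 0.0912 + 0.0275) ≈ 9.708 × 0.4207 ≈ 4.084 mcg/mL.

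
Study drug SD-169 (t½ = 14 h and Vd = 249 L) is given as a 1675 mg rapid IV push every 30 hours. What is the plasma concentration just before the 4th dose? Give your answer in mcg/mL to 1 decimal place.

f = (1/2)^(τ/t½) = (1/2)^(30/14) ≈ 0.2264.
C₀ = D/Vd = 1675/249 ≈ 6.727 mcg/mL.
Before the 4th dose, 3 doses have been given. Superposition: Cmin = C₀·(f + f² + … + f^3).
≈ 6.727 × (0.2264 + 0.0513 + 0.0116) ≈ 6.727 × 0.2893 ≈ 1.946 mcg/mL.

1.9 mcg/mL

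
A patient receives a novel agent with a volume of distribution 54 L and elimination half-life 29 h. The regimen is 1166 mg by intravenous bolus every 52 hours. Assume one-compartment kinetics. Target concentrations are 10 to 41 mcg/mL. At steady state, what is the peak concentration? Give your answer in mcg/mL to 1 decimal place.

30.4 mcg/mL

τ/t½ = 52/29 ≈ 1.7931, so fraction remaining f = (1/2)^(52/29) ≈ 0.2886.
At steady state, accumulation factor R = 1/(1 − e^(−kτ)) ≈ 1.4057.
Single-dose peak C₀ = D/Vd = 1166/54 ≈ 21.593 mcg/mL.
Cmax,ss = C₀/(1 − f) ≈ 21.593/0.7114 ≈ 30.353 mcg/mL.
Peak 30.4 mcg/mL vs MTC 41 mcg/mL: below toxic threshold.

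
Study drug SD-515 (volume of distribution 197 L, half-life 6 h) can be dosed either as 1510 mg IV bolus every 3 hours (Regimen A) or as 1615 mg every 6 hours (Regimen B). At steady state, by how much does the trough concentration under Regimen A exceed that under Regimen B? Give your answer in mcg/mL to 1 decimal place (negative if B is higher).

10.3 mcg/mL

Regimen A: f = (1/2)^(3/6) ≈ 0.7071; Cmin,ss = (1510/197)·f/(1−f) ≈ 18.504 mcg/mL.
Regimen B: f = (1/2)^(6/6) ≈ 0.5000; Cmin,ss = (1615/197)·f/(1−f) ≈ 8.198 mcg/mL.
Difference ≈ 18.504 − 8.198 ≈ 10.306 mcg/mL.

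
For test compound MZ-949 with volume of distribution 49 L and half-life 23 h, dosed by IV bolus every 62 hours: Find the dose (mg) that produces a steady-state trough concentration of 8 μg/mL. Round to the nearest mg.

2148 mg

τ/t½ = 62/23 ≈ 2.6957, so f = (1/2)^(62/23) ≈ 0.154358.
Cmin,ss = (D/Vd)·f/(1−f), so D = Cmin,ss·Vd·(1−f)/f.
D = 8 × 49 × (1−f)/f ≈ 8 × 49 × 5.47845 ≈ 2147.55 mg.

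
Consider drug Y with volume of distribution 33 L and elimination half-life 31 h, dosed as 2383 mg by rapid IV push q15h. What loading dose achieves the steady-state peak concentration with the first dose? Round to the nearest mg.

8363 mg

f = (1/2)^(15/31) ≈ 0.715056; accumulation ratio R = 1/(1−f) ≈ 3.50946.
Loading dose to hit Cmax,ss on first dose: D_load = D_maint·R ≈ 2383 × 3.50946 ≈ 8363.04 mg.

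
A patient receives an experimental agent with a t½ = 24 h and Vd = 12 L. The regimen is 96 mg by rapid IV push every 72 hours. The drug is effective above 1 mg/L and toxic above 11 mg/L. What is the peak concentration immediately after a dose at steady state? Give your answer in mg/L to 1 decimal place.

9.1 mg/L

The dosing interval is 3 half-lives, so f = 2^(−3) = 0.125.
At steady state, R = 1/(1 − 0.125) = 8/7.
Single-dose peak C₀ = D/Vd = 96/12 = 8 mg/L.
Steady-state peak Cmax,ss = C₀·R = 8 × 8/7 ≈ 9.143 mg/L.
Peak 9.1 mg/L vs MTC 11 mg/L: below toxic threshold.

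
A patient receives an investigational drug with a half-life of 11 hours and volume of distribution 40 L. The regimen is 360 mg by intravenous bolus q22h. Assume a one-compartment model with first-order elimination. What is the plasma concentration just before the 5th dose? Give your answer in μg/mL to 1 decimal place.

f = (1/2)^(τ/t½) = (1/2)^(22/11) ≈ 0.2500.
C₀ = D/Vd = 360/40 ≈ 9.000 μg/mL.
Before the 5th dose, 4 doses have been given. Superposition: Cmin = C₀·(f + f² + … + f^4).
≈ 9.000 × (0.2500 + 0.0625 + 0.0156 + 0.0039) ≈ 9.000 × 0.3320 ≈ 2.988 μg/mL.

3.0 μg/mL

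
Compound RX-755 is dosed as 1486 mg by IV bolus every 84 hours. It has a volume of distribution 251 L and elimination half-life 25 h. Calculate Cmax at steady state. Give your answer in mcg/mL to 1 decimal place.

6.6 mcg/mL

τ/t½ = 84/25 ≈ 3.36, so fraction remaining f = (1/2)^(84/25) ≈ 0.0974.
Accumulation ratio R = 1/(1 − f) ≈ 1/0.9026 ≈ 1.1079.
Single-dose peak C₀ = D/Vd = 1486/251 ≈ 5.920 mcg/mL.
Steady-state peak Cmax,ss = C₀·R ≈ 5.920 × 1.1079 ≈ 6.559 mcg/mL.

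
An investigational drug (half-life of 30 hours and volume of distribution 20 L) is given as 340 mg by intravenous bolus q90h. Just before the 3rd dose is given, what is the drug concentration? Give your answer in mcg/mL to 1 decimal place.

f = (1/2)^(τ/t½) = (1/2)^(90/30) ≈ 0.1250.
C₀ = D/Vd = 340/20 ≈ 17.000 mcg/mL.
Before the 3rd dose, 2 doses have been given. Superposition: Cmin = C₀·(f + f²).
≈ 17.000 × (0.1250 + 0.0156) ≈ 17.000 × 0.1406 ≈ 2.390 mcg/mL.

2.4 mcg/mL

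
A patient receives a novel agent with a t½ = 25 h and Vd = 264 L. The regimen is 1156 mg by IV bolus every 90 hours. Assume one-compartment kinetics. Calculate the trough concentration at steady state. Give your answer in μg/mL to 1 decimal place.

k = ln2/t½ = ln2/25 ≈ 0.027726 h⁻¹; fraction remaining f = e^(−kτ) = e^(−0.027726×90) ≈ 0.0825.
Single-dose peak C₀ = D/Vd = 1156/264 ≈ 4.379 μg/mL.
Steady-state trough Cmin,ss = C₀·f/(1−f) ≈ 4.379 × 0.0825/0.9175 ≈ 0.394 μg/mL.

0.4 μg/mL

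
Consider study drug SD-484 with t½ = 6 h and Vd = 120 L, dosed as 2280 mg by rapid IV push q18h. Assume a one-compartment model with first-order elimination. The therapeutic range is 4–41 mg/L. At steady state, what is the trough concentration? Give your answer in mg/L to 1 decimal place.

2.7 mg/L

τ = 18 h = 3 half-lives, so f = (1/2)^3 = 0.125.
At steady state, R = 1/(1 − 0.125) = 8/7.
Single-dose peak C₀ = D/Vd = 2280/120 = 19 mg/L.
Steady-state peak Cmax,ss = C₀·R = 19 × 8/7 ≈ 21.714 mg/L.
Steady-state trough Cmin,ss = Cmax,ss·f ≈ 21.714 × 0.125 ≈ 2.714 mg/L.
Trough 2.7 mg/L vs MEC 4 mg/L: subtherapeutic.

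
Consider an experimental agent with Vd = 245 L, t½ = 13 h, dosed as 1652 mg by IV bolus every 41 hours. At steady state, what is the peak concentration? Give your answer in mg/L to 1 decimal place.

Over one 41-h interval, 41/13 ≈ 3.1538 half-lives elapse, leaving f ≈ 0.1124 of each dose.
Accumulation ratio R = 1/(1 − f) ≈ 1/0.8876 ≈ 1.1266.
Single-dose peak C₀ = D/Vd = 1652/245 ≈ 6.743 mg/L.
Steady-state peak Cmax,ss = C₀·R ≈ 6.743 × 1.1266 ≈ 7.597 mg/L.

7.6 mg/L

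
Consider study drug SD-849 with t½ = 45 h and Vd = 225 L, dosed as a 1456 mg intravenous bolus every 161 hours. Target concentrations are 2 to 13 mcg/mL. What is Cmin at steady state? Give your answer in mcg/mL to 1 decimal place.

Over one 161-h interval, 161/45 ≈ 3.5778 half-lives elapse, leaving f ≈ 0.0837 of each dose.
At steady state, accumulation factor R = 1/(1 − e^(−kτ)) ≈ 1.0913.
Single-dose peak C₀ = D/Vd = 1456/225 ≈ 6.471 mcg/mL.
Steady-state peak Cmax,ss = C₀·R ≈ 6.471 × 1.0913 ≈ 7.062 mcg/mL.
Steady-state trough Cmin,ss = Cmax,ss·f ≈ 7.062 × 0.0837 ≈ 0.591 mcg/mL.
Trough 0.6 mcg/mL vs MEC 2 mcg/mL: subtherapeutic.

0.6 mcg/mL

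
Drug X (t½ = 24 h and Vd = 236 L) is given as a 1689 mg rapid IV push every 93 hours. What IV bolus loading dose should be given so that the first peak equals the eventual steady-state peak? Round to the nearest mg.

f = (1/2)^(93/24) ≈ 0.068157; accumulation ratio R = 1/(1−f) ≈ 1.07314.
Loading dose to hit Cmax,ss on first dose: D_load = D_maint·R ≈ 1689 × 1.07314 ≈ 1812.53 mg.

1813 mg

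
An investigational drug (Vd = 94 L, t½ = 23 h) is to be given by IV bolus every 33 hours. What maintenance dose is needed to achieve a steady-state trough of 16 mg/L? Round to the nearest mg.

τ/t½ = 33/23 ≈ 1.4348, so f = (1/2)^(33/23) ≈ 0.369903.
Cmin,ss = (D/Vd)·f/(1−f), so D = Cmin,ss·Vd·(1−f)/f.
D = 16 × 94 × (1−f)/f ≈ 16 × 94 × 1.70341 ≈ 2561.93 mg.

2562 mg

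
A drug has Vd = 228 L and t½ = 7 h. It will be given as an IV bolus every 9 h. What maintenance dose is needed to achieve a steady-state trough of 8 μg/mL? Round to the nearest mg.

τ/t½ = 9/7 ≈ 1.2857, so f = (1/2)^(9/7) ≈ 0.410168.
Cmin,ss = (D/Vd)·f/(1−f), so D = Cmin,ss·Vd·(1−f)/f.
D = 8 × 228 × (1−f)/f ≈ 8 × 228 × 1.43803 ≈ 2622.97 mg.

2623 mg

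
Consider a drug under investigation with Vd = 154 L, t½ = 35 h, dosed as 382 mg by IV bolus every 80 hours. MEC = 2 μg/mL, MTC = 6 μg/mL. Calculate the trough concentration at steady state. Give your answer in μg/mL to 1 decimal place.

Over one 80-h interval, 80/35 ≈ 2.2857 half-lives elapse, leaving f ≈ 0.2051 of each dose.
Accumulation ratio R = 1/(1 − f) ≈ 1/0.7949 ≈ 1.2580.
Each bolus raises the concentration by D/Vd = 382/154 ≈ 2.481 μg/mL.
Steady-state peak Cmax,ss = C₀·R ≈ 2.481 × 1.2580 ≈ 3.121 μg/mL.
Steady-state trough Cmin,ss = Cmax,ss·f ≈ 3.121 × 0.2051 ≈ 0.640 μg/mL.
Trough 0.6 μg/mL vs MEC 2 μg/mL: subtherapeutic.

0.6 μg/mL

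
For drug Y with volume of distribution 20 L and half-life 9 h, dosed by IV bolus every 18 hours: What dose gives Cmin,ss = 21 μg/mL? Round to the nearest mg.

1260 mg

τ/t½ = 18/9 ≈ 2, so f = (1/2)^(18/9) ≈ 0.250000.
Cmin,ss = (D/Vd)·f/(1−f), so D = Cmin,ss·Vd·(1−f)/f.
D = 21 × 20 × (1−f)/f ≈ 21 × 20 × 3.00000 ≈ 1260.00 mg.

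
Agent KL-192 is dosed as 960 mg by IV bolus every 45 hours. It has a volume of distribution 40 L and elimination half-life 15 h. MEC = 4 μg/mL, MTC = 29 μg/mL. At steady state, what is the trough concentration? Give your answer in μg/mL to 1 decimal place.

The dosing interval is 3 half-lives, so f = 2^(−3) = 0.125.
At steady state, R = 1/(1 − 0.125) = 8/7.
Single-dose peak C₀ = D/Vd = 960/40 = 24 μg/mL.
Steady-state peak Cmax,ss = C₀·R = 24 × 8/7 ≈ 27.429 μg/mL.
Steady-state trough Cmin,ss = Cmax,ss·f ≈ 27.429 × 0.125 ≈ 3.429 μg/mL.
Trough 3.4 μg/mL vs MEC 4 μg/mL: subtherapeutic.

3.4 μg/mL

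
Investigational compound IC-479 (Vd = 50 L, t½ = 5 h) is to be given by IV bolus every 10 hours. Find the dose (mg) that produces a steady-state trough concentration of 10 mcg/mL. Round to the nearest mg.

τ/t½ = 10/5 ≈ 2, so f = (1/2)^(10/5) ≈ 0.250000.
Cmin,ss = (D/Vd)·f/(1−f), so D = Cmin,ss·Vd·(1−f)/f.
D = 10 × 50 × (1−f)/f ≈ 10 × 50 × 3.00000 ≈ 1500.00 mg.

1500 mg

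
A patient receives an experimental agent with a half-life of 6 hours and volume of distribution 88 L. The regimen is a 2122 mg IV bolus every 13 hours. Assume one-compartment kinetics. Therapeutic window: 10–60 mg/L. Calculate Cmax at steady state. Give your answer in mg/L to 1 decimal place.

31.0 mg/L

k = ln2/t½ = ln2/6 ≈ 0.115525 h⁻¹; fraction remaining f = e^(−kτ) = e^(−0.115525×13) ≈ 0.2227.
At steady state, accumulation factor R = 1/(1 − e^(−kτ)) ≈ 1.2865.
Each bolus raises the concentration by D/Vd = 2122/88 ≈ 24.114 mg/L.
Steady-state peak Cmax,ss = C₀·R ≈ 24.114 × 1.2865 ≈ 31.023 mg/L.
Peak 31.0 mg/L vs MTC 60 mg/L: below toxic threshold.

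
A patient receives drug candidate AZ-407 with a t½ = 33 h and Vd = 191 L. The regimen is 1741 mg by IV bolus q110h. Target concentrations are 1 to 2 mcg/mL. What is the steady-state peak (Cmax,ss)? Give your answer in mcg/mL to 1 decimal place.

k = ln2/t½ = ln2/33 ≈ 0.021004 h⁻¹; fraction remaining f = e^(−kτ) = e^(−0.021004×110) ≈ 0.0992.
Accumulation ratio R = 1/(1 − f) ≈ 1/0.9008 ≈ 1.1101.
Each bolus raises the concentration by D/Vd = 1741/191 ≈ 9.115 mcg/mL.
Steady-state peak Cmax,ss = C₀·R ≈ 9.115 × 1.1101 ≈ 10.119 mcg/mL.
Peak 10.1 mcg/mL vs MTC 2 mcg/mL: exceeds toxic threshold.

10.1 mcg/mL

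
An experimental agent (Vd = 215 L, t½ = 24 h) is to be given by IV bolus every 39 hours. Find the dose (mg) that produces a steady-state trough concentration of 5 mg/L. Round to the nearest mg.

τ/t½ = 39/24 ≈ 1.625, so f = (1/2)^(39/24) ≈ 0.324210.
Cmin,ss = (D/Vd)·f/(1−f), so D = Cmin,ss·Vd·(1−f)/f.
D = 5 × 215 × (1−f)/f ≈ 5 × 215 × 2.08442 ≈ 2240.75 mg.

2241 mg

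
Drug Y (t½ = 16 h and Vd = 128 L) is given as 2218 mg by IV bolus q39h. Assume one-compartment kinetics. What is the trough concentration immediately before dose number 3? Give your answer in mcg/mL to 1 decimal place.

3.8 mcg/mL

f = (1/2)^(τ/t½) = (1/2)^(39/16) ≈ 0.1846.
C₀ = D/Vd = 2218/128 ≈ 17.328 mcg/mL.
Before the 3rd dose, 2 doses have been given. Superposition: Cmin = C₀·(f + f²).
≈ 17.328 × (0.1846 + 0.0341) ≈ 17.328 × 0.2187 ≈ 3.790 mcg/mL.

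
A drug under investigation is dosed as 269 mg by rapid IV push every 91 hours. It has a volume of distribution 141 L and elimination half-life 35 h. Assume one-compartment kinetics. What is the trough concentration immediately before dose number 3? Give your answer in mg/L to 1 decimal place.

0.4 mg/L

f = (1/2)^(τ/t½) = (1/2)^(91/35) ≈ 0.1649.
C₀ = D/Vd = 269/141 ≈ 1.908 mg/L.
Before the 3rd dose, 2 doses have been given. Superposition: Cmin = C₀·(f + f²).
≈ 1.908 × (0.1649 + 0.0272) ≈ 1.908 × 0.1921 ≈ 0.367 mg/L.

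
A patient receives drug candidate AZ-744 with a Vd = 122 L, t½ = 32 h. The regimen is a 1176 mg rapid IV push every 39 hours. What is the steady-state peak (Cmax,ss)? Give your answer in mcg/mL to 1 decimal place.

16.9 mcg/mL

k = ln2/t½ = ln2/32 ≈ 0.021661 h⁻¹; fraction remaining f = e^(−kτ) = e^(−0.021661×39) ≈ 0.4297.
At steady state, accumulation factor R = 1/(1 − e^(−kτ)) ≈ 1.7535.
Single-dose peak C₀ = D/Vd = 1176/122 ≈ 9.639 mcg/mL.
Cmax,ss = C₀/(1 − f) ≈ 9.639/0.5703 ≈ 16.902 mcg/mL.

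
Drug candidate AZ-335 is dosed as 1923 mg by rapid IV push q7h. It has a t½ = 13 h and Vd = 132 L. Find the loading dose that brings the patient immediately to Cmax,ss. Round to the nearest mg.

f = (1/2)^(7/13) ≈ 0.688505; accumulation ratio R = 1/(1−f) ≈ 3.21032.
Loading dose to hit Cmax,ss on first dose: D_load = D_maint·R ≈ 1923 × 3.21032 ≈ 6173.45 mg.

6173 mg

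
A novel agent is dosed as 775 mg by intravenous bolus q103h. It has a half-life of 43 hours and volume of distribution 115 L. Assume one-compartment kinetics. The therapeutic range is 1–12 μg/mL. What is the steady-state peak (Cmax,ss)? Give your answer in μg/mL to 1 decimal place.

k = ln2/t½ = ln2/43 ≈ 0.016120 h⁻¹; fraction remaining f = e^(−kτ) = e^(−0.016120×103) ≈ 0.1901.
Accumulation ratio R = 1/(1 − f) ≈ 1/0.8099 ≈ 1.2347.
Single-dose peak C₀ = D/Vd = 775/115 ≈ 6.739 μg/mL.
Steady-state peak Cmax,ss = C₀·R ≈ 6.739 × 1.2347 ≈ 8.321 μg/mL.
Peak 8.3 μg/mL vs MTC 12 μg/mL: below toxic threshold.

8.3 μg/mL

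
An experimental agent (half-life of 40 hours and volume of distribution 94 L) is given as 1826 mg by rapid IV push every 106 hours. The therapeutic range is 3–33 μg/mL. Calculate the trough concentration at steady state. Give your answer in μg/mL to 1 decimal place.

3.7 μg/mL

τ/t½ = 106/40 ≈ 2.65, so fraction remaining f = (1/2)^(106/40) ≈ 0.1593.
Each bolus raises the concentration by D/Vd = 1826/94 ≈ 19.426 μg/mL.
Steady-state trough Cmin,ss = C₀·f/(1−f) ≈ 19.426 × 0.1593/0.8407 ≈ 3.681 μg/mL.
Trough 3.7 μg/mL vs MEC 3 μg/mL: adequate.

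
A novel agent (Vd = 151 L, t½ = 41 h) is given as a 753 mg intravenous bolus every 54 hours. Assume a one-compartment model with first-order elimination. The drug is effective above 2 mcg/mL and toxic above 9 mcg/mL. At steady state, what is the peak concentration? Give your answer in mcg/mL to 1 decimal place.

τ/t½ = 54/41 ≈ 1.3171, so fraction remaining f = (1/2)^(54/41) ≈ 0.4013.
At steady state, accumulation factor R = 1/(1 − e^(−kτ)) ≈ 1.6703.
Single-dose peak C₀ = D/Vd = 753/151 ≈ 4.987 mcg/mL.
Steady-state peak Cmax,ss = C₀·R ≈ 4.987 × 1.6703 ≈ 8.330 mcg/mL.
Peak 8.3 mcg/mL vs MTC 9 mcg/mL: below toxic threshold.

8.3 mcg/mL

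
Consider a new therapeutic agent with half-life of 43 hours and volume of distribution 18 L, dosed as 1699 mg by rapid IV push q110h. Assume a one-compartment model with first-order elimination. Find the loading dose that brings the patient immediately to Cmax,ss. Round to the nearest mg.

2046 mg

f = (1/2)^(110/43) ≈ 0.169794; accumulation ratio R = 1/(1−f) ≈ 1.20452.
Loading dose to hit Cmax,ss on first dose: D_load = D_maint·R ≈ 1699 × 1.20452 ≈ 2046.48 mg.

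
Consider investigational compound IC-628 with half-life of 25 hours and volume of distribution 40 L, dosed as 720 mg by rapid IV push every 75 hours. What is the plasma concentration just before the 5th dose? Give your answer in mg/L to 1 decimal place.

2.6 mg/L

f = (1/2)^(τ/t½) = (1/2)^(75/25) ≈ 0.1250.
C₀ = D/Vd = 720/40 ≈ 18.000 mg/L.
Before the 5th dose, 4 doses have been given. Superposition: Cmin = C₀·(f + f² + … + f^4).
≈ 18.000 × (0.1250 + 0.0156 + 0.0020 + 0.0002) ≈ 18.000 × 0.1428 ≈ 2.570 mg/L.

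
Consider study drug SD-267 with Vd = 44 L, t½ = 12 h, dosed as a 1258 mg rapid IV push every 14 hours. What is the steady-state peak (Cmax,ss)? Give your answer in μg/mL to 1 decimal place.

51.6 μg/mL

Over one 14-h interval, 14/12 ≈ 1.1667 half-lives elapse, leaving f ≈ 0.4454 of each dose.
Accumulation ratio R = 1/(1 − f) ≈ 1/0.5546 ≈ 1.8031.
Each bolus raises the concentration by D/Vd = 1258/44 ≈ 28.591 μg/mL.
Steady-state peak Cmax,ss = C₀·R ≈ 28.591 × 1.8031 ≈ 51.552 μg/mL.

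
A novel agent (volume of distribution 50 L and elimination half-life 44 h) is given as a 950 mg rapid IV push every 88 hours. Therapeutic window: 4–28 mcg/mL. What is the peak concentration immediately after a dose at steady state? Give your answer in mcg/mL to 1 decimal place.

τ = 88 h = 2 half-lives, so f = (1/2)^2 = 0.25.
Accumulation ratio R = 1/(1 − f) = 1/0.75 = 4/3.
Single-dose peak C₀ = D/Vd = 950/50 = 19 mcg/mL.
Steady-state peak Cmax,ss = C₀·R = 19 × 4/3 ≈ 25.333 mcg/mL.
Peak 25.3 mcg/mL vs MTC 28 mcg/mL: below toxic threshold.

25.3 mcg/mL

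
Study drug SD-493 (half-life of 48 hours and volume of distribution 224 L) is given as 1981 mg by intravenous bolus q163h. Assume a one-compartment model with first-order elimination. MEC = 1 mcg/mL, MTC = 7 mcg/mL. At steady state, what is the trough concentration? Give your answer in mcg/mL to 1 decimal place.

k = ln2/t½ = ln2/48 ≈ 0.014441 h⁻¹; fraction remaining f = e^(−kτ) = e^(−0.014441×163) ≈ 0.0950.
Accumulation ratio R = 1/(1 − f) ≈ 1/0.9050 ≈ 1.1050.
Single-dose peak C₀ = D/Vd = 1981/224 ≈ 8.844 mcg/mL.
Steady-state peak Cmax,ss = C₀·R ≈ 8.844 × 1.1050 ≈ 9.773 mcg/mL.
One interval later, Cmin,ss = Cmax,ss·e^(−kτ) ≈ 9.773 × 0.0950 ≈ 0.928 mcg/mL.
Trough 0.9 mcg/mL vs MEC 1 mcg/mL: subtherapeutic.

0.9 mcg/mL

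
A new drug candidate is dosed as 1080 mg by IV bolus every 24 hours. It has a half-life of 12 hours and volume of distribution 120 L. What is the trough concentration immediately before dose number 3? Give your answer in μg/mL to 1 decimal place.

2.8 μg/mL

f = (1/2)^(τ/t½) = (1/2)^(24/12) ≈ 0.2500.
C₀ = D/Vd = 1080/120 ≈ 9.000 μg/mL.
Before the 3rd dose, 2 doses have been given. Superposition: Cmin = C₀·(f + f²).
≈ 9.000 × (0.2500 + 0.0625) ≈ 9.000 × 0.3125 ≈ 2.812 μg/mL.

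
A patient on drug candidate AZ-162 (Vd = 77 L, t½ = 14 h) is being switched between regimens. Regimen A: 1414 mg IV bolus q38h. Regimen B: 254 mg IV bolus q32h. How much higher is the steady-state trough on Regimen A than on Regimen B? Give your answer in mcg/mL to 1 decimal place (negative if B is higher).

Regimen A: f = (1/2)^(38/14) ≈ 0.1524; Cmin,ss = (1414/77)·f/(1−f) ≈ 3.302 mcg/mL.
Regimen B: f = (1/2)^(32/14) ≈ 0.2051; Cmin,ss = (254/77)·f/(1−f) ≈ 0.851 mcg/mL.
Difference ≈ 3.302 − 0.851 ≈ 2.451 mcg/mL.

2.5 mcg/mL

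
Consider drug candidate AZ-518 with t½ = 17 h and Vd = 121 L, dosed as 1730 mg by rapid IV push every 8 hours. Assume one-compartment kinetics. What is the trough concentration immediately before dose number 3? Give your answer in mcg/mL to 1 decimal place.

f = (1/2)^(τ/t½) = (1/2)^(8/17) ≈ 0.7217.
C₀ = D/Vd = 1730/121 ≈ 14.298 mcg/mL.
Before the 3rd dose, 2 doses have been given. Superposition: Cmin = C₀·(f + f²).
≈ 14.298 × (0.7217 + 0.5209) ≈ 14.298 × 1.2426 ≈ 17.767 mcg/mL.

17.8 mcg/mL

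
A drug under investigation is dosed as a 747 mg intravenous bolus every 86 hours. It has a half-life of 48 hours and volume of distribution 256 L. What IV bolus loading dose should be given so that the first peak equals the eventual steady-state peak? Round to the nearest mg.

1050 mg

f = (1/2)^(86/48) ≈ 0.288838; accumulation ratio R = 1/(1−f) ≈ 1.40615.
Loading dose to hit Cmax,ss on first dose: D_load = D_maint·R ≈ 747 × 1.40615 ≈ 1050.39 mg.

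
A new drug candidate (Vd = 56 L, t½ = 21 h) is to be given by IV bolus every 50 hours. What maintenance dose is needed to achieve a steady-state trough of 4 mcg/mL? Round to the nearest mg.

943 mg

τ/t½ = 50/21 ≈ 2.381, so f = (1/2)^(50/21) ≈ 0.191983.
Cmin,ss = (D/Vd)·f/(1−f), so D = Cmin,ss·Vd·(1−f)/f.
D = 4 × 56 × (1−f)/f ≈ 4 × 56 × 4.20879 ≈ 942.77 mg.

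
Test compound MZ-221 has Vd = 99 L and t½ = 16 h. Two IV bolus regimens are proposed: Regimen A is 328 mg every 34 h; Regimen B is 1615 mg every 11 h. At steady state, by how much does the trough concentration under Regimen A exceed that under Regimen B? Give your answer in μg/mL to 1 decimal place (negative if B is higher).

-25.7 μg/mL

Regimen A: f = (1/2)^(34/16) ≈ 0.2293; Cmin,ss = (328/99)·f/(1−f) ≈ 0.986 μg/mL.
Regimen B: f = (1/2)^(11/16) ≈ 0.6209; Cmin,ss = (1615/99)·f/(1−f) ≈ 26.718 μg/mL.
Difference ≈ 0.986 − 26.718 ≈ -25.732 μg/mL.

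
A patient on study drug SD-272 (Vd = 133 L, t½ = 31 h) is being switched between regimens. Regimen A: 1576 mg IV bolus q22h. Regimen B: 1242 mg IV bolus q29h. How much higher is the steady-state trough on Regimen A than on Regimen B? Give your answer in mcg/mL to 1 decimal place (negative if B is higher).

Regimen A: f = (1/2)^(22/31) ≈ 0.6115; Cmin,ss = (1576/133)·f/(1−f) ≈ 18.651 mcg/mL.
Regimen B: f = (1/2)^(29/31) ≈ 0.5229; Cmin,ss = (1242/133)·f/(1−f) ≈ 10.235 mcg/mL.
Difference ≈ 18.651 − 10.235 ≈ 8.416 mcg/mL.

8.4 mcg/mL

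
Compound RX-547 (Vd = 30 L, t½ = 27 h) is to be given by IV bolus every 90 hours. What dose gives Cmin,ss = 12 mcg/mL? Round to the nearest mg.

τ/t½ = 90/27 ≈ 3.3333, so f = (1/2)^(90/27) ≈ 0.099213.
Cmin,ss = (D/Vd)·f/(1−f), so D = Cmin,ss·Vd·(1−f)/f.
D = 12 × 30 × (1−f)/f ≈ 12 × 30 × 9.07932 ≈ 3268.56 mg.

3269 mg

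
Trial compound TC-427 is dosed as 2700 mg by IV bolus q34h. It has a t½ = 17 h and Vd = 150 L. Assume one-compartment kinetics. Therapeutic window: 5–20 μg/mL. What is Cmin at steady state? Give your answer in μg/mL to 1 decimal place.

6.0 μg/mL

τ = 34 h = 2 half-lives, so f = (1/2)^2 = 0.25.
At steady state, R = 1/(1 − 0.25) = 4/3.
Single-dose peak C₀ = D/Vd = 2700/150 = 18 μg/mL.
Steady-state peak Cmax,ss = C₀·R = 18 × 4/3 ≈ 24.000 μg/mL.
Steady-state trough Cmin,ss = Cmax,ss·f ≈ 24.000 × 0.25 ≈ 6.000 μg/mL.
Trough 6.0 μg/mL vs MEC 5 μg/mL: adequate.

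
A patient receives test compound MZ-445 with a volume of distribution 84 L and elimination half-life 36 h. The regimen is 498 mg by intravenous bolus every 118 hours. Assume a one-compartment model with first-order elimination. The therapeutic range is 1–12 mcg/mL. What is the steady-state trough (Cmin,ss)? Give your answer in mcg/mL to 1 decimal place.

0.7 mcg/mL

Over one 118-h interval, 118/36 ≈ 3.2778 half-lives elapse, leaving f ≈ 0.1031 of each dose.
Single-dose peak C₀ = D/Vd = 498/84 ≈ 5.929 mcg/mL.
Steady-state trough Cmin,ss = C₀·f/(1−f) ≈ 5.929 × 0.1031/0.8969 ≈ 0.682 mcg/mL.
Trough 0.7 mcg/mL vs MEC 1 mcg/mL: subtherapeutic.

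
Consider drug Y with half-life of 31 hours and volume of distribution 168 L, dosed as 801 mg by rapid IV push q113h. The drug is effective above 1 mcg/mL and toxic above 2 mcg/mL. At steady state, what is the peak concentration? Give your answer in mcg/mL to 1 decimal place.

5.2 mcg/mL

k = ln2/t½ = ln2/31 ≈ 0.022360 h⁻¹; fraction remaining f = e^(−kτ) = e^(−0.022360×113) ≈ 0.0799.
At steady state, accumulation factor R = 1/(1 − e^(−kτ)) ≈ 1.0868.
Single-dose peak C₀ = D/Vd = 801/168 ≈ 4.768 mcg/mL.
Steady-state peak Cmax,ss = C₀·R ≈ 4.768 × 1.0868 ≈ 5.182 mcg/mL.
Peak 5.2 mcg/mL vs MTC 2 mcg/mL: exceeds toxic threshold.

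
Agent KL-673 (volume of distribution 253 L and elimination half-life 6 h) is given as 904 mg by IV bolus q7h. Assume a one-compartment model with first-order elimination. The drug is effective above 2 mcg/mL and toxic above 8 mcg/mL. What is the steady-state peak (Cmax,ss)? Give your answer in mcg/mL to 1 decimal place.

τ/t½ = 7/6 ≈ 1.1667, so fraction remaining f = (1/2)^(7/6) ≈ 0.4454.
Accumulation ratio R = 1/(1 − f) ≈ 1/0.5546 ≈ 1.8031.
Single-dose peak C₀ = D/Vd = 904/253 ≈ 3.573 mcg/mL.
Steady-state peak Cmax,ss = C₀·R ≈ 3.573 × 1.8031 ≈ 6.442 mcg/mL.
Peak 6.4 mcg/mL vs MTC 8 mcg/mL: below toxic threshold.

6.4 mcg/mL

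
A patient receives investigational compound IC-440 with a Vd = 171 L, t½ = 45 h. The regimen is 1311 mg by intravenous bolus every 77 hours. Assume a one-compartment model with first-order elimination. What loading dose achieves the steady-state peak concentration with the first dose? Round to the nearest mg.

1887 mg

f = (1/2)^(77/45) ≈ 0.305425; accumulation ratio R = 1/(1−f) ≈ 1.43973.
Loading dose to hit Cmax,ss on first dose: D_load = D_maint·R ≈ 1311 × 1.43973 ≈ 1887.49 mg.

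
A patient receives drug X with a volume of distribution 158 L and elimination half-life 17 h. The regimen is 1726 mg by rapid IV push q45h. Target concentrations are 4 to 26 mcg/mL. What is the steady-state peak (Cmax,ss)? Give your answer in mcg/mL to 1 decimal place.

k = ln2/t½ = ln2/17 ≈ 0.040773 h⁻¹; fraction remaining f = e^(−kτ) = e^(−0.040773×45) ≈ 0.1596.
At steady state, accumulation factor R = 1/(1 − e^(−kτ)) ≈ 1.1899.
Single-dose peak C₀ = D/Vd = 1726/158 ≈ 10.924 mcg/mL.
Cmax,ss = C₀/(1 − f) ≈ 10.924/0.8404 ≈ 12.999 mcg/mL.
Peak 13.0 mcg/mL vs MTC 26 mcg/mL: below toxic threshold.

13.0 mcg/mL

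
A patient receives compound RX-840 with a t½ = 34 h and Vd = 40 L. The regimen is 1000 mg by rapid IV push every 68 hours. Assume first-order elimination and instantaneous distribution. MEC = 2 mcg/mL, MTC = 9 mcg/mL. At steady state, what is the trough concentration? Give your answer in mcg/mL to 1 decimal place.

8.3 mcg/mL

τ = 68 h = 2 half-lives, so f = (1/2)^2 = 0.25.
At steady state, R = 1/(1 − 0.25) = 4/3.
Single-dose peak C₀ = D/Vd = 1000/40 = 25 mcg/mL.
Steady-state peak Cmax,ss = C₀·R = 25 × 4/3 ≈ 33.333 mcg/mL.
Steady-state trough Cmin,ss = Cmax,ss·f ≈ 33.333 × 0.25 ≈ 8.333 mcg/mL.
Trough 8.3 mcg/mL vs MEC 2 mcg/mL: adequate.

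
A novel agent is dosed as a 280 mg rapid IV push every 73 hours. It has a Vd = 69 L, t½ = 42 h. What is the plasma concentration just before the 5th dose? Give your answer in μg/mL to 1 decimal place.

f = (1/2)^(τ/t½) = (1/2)^(73/42) ≈ 0.2998.
C₀ = D/Vd = 280/69 ≈ 4.058 μg/mL.
Before the 5th dose, 4 doses have been given. Superposition: Cmin = C₀·(f + f² + … + f^4).
≈ 4.058 × (0.2998 + 0.0899 + 0.0269 + 0.0081) ≈ 4.058 × 0.4247 ≈ 1.723 μg/mL.

1.7 μg/mL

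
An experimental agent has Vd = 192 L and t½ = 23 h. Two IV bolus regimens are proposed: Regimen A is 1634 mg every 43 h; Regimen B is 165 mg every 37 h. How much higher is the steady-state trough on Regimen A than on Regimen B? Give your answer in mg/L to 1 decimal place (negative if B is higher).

2.8 mg/L

Regimen A: f = (1/2)^(43/23) ≈ 0.2737; Cmin,ss = (1634/192)·f/(1−f) ≈ 3.207 mg/L.
Regimen B: f = (1/2)^(37/23) ≈ 0.3279; Cmin,ss = (165/192)·f/(1−f) ≈ 0.419 mg/L.
Difference ≈ 3.207 − 0.419 ≈ 2.788 mg/L.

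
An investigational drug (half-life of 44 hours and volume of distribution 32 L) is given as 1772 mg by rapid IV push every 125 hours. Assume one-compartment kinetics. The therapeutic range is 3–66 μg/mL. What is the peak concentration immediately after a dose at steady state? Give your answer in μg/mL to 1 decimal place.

64.4 μg/mL

Over one 125-h interval, 125/44 ≈ 2.8409 half-lives elapse, leaving f ≈ 0.1396 of each dose.
At steady state, accumulation factor R = 1/(1 − e^(−kτ)) ≈ 1.1623.
Each bolus raises the concentration by D/Vd = 1772/32 ≈ 55.375 μg/mL.
Steady-state peak Cmax,ss = C₀·R ≈ 55.375 × 1.1623 ≈ 64.362 μg/mL.
Peak 64.4 μg/mL vs MTC 66 μg/mL: below toxic threshold.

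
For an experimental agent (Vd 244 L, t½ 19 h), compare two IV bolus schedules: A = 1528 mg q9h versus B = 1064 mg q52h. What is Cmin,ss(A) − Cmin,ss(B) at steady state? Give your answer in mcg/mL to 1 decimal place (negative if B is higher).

Regimen A: f = (1/2)^(9/19) ≈ 0.7201; Cmin,ss = (1528/244)·f/(1−f) ≈ 16.111 mcg/mL.
Regimen B: f = (1/2)^(52/19) ≈ 0.1500; Cmin,ss = (1064/244)·f/(1−f) ≈ 0.770 mcg/mL.
Difference ≈ 16.111 − 0.770 ≈ 15.341 mcg/mL.

15.3 mcg/mL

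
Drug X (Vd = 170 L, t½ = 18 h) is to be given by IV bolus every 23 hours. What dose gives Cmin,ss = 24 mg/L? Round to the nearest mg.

5813 mg

τ/t½ = 23/18 ≈ 1.2778, so f = (1/2)^(23/18) ≈ 0.412430.
Cmin,ss = (D/Vd)·f/(1−f), so D = Cmin,ss·Vd·(1−f)/f.
D = 24 × 170 × (1−f)/f ≈ 24 × 170 × 1.42465 ≈ 5812.57 mg.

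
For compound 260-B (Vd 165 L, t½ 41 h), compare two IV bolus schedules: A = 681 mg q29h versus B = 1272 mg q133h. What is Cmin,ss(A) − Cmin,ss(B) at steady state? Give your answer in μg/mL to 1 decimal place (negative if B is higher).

Regimen A: f = (1/2)^(29/41) ≈ 0.6125; Cmin,ss = (681/165)·f/(1−f) ≈ 6.524 μg/mL.
Regimen B: f = (1/2)^(133/41) ≈ 0.1056; Cmin,ss = (1272/165)·f/(1−f) ≈ 0.910 μg/mL.
Difference ≈ 6.524 − 0.910 ≈ 5.614 μg/mL.

5.6 μg/mL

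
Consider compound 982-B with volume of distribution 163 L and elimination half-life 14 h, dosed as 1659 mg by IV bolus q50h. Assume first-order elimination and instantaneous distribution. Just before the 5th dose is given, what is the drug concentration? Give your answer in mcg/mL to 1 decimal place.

f = (1/2)^(τ/t½) = (1/2)^(50/14) ≈ 0.0841.
C₀ = D/Vd = 1659/163 ≈ 10.178 mcg/mL.
Before the 5th dose, 4 doses have been given. Superposition: Cmin = C₀·(f + f² + … + f^4).
≈ 10.178 × (0.0841 + 0.0071 + 0.0006 + 0.0001) ≈ 10.178 × 0.0919 ≈ 0.935 mcg/mL.

0.9 mcg/mL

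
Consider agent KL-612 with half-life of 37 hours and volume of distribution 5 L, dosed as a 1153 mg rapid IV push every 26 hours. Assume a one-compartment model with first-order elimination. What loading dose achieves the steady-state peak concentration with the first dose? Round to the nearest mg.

f = (1/2)^(26/37) ≈ 0.614420; accumulation ratio R = 1/(1−f) ≈ 2.59350.
Loading dose to hit Cmax,ss on first dose: D_load = D_maint·R ≈ 1153 × 2.59350 ≈ 2990.31 mg.

2990 mg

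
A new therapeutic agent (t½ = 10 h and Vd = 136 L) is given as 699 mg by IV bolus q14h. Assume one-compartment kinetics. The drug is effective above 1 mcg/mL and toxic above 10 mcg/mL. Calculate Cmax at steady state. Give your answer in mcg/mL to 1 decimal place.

τ/t½ = 14/10 ≈ 1.4, so fraction remaining f = (1/2)^(14/10) ≈ 0.3789.
At steady state, accumulation factor R = 1/(1 − e^(−kτ)) ≈ 1.6100.
Each bolus raises the concentration by D/Vd = 699/136 ≈ 5.140 mcg/mL.
Steady-state peak Cmax,ss = C₀·R ≈ 5.140 × 1.6100 ≈ 8.275 mcg/mL.
Peak 8.3 mcg/mL vs MTC 10 mcg/mL: below toxic threshold.

8.3 mcg/mL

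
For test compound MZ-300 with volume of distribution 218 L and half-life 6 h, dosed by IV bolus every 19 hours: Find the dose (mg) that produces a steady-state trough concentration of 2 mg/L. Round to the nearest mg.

τ/t½ = 19/6 ≈ 3.1667, so f = (1/2)^(19/6) ≈ 0.111362.
Cmin,ss = (D/Vd)·f/(1−f), so D = Cmin,ss·Vd·(1−f)/f.
D = 2 × 218 × (1−f)/f ≈ 2 × 218 × 7.97972 ≈ 3479.16 mg.

3479 mg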